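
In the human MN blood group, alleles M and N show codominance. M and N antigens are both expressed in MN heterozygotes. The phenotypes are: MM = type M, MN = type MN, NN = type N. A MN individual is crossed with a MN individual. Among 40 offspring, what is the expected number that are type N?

Punnett square for MN × MN:
Offspring genotypes: 1 MM, 2 MN, 1 NN
Phenotype counts: 1 type M, 2 type MN, 1 type N
type N: 1 out of 4 → fraction 1/4
Expected count = 1/4 × 40 = 10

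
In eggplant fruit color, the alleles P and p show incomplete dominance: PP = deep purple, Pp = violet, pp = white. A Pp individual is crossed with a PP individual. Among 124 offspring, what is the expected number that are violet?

Punnett square for Pp × PP:
Offspring genotypes: 2 PP, 2 Pp
Phenotype counts: 2 deep purple, 2 violet
violet: 2 out of 4 → fraction 1/2
Expected count = 1/2 × 124 = 62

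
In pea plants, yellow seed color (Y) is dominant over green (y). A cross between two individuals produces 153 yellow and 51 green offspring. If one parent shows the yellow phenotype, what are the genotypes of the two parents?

Observed offspring: 153 yellow, 51 green
The observed ratio simplifies to 3:1. Green (yy) offspring appear, so each parent must contribute one y allele. The parent stated to show yellow carries Y, so it is Yy. The other parent is then either Yy or yy: Yy × yy would give a 1:1 split, whereas Yy × Yy gives 3:1 — matching the data. So both parents are heterozygous (Yy × Yy).
Parent genotypes: Yy × Yy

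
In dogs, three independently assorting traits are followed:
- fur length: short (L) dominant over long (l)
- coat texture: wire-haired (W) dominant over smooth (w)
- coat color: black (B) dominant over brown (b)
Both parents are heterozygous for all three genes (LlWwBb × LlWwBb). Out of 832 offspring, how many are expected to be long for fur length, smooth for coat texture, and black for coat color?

Trihybrid cross: LlWwBb × LlWwBb
Each trait segregates independently with a 3:1 phenotypic ratio, so each gene contributes 3/4 (dominant) or 1/4 (recessive).
Target: long (fur length), smooth (coat texture), black (coat color)
Probability = product of independent per-trait probabilities
= 1/4 × 1/4 × 3/4 = 3/64
Expected count = 3/64 × 832 = 39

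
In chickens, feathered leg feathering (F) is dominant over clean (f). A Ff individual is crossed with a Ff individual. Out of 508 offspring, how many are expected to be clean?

Punnett square for Ff × Ff:
Offspring genotypes: 1 FF, 2 Ff, 1 ff
feathered: 3, clean: 1
clean: 1 out of 4 → fraction 1/4
Expected count = 1/4 × 508 = 127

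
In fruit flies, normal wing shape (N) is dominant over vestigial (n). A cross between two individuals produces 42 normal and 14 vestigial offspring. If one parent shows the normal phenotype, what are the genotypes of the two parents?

Observed offspring: 42 normal, 14 vestigial
The observed ratio simplifies to 3:1. Vestigial (nn) offspring appear, so each parent must contribute one n allele. The parent stated to show normal carries N, so it is Nn. The other parent is then either Nn or nn: Nn × nn would give a 1:1 split, whereas Nn × Nn gives 3:1 — matching the data. So both parents are heterozygous (Nn × Nn).
Parent genotypes: Nn × Nn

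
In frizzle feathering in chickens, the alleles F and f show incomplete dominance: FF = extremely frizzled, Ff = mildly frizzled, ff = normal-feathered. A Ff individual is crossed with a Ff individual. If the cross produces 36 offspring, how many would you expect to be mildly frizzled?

Punnett square for Ff × Ff:
Offspring genotypes: 1 FF, 2 Ff, 1 ff
Phenotype counts: 1 extremely frizzled, 2 mildly frizzled, 1 normal-feathered
mildly frizzled: 2 out of 4 → fraction 1/2
Expected count = 1/2 × 36 = 18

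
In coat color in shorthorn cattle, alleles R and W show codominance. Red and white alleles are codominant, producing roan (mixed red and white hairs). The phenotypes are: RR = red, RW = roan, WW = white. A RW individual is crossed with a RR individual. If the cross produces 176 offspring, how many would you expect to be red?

Punnett square for RW × RR:
Offspring genotypes: 2 RR, 2 RW
Phenotype counts: 2 red, 2 roan
red: 2 out of 4 → fraction 1/2
Expected count = 1/2 × 176 = 88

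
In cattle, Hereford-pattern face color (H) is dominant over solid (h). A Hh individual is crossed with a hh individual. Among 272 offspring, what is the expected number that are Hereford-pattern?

Punnett square for Hh × hh:
Offspring genotypes: 2 Hh, 2 hh
Hereford-pattern: 2, solid: 2
Hereford-pattern: 2 out of 4 → fraction 1/2
Expected count = 1/2 × 272 = 136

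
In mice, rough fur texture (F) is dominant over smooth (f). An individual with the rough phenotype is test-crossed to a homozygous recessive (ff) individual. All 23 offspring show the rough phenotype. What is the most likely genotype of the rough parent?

Test cross: ? × ff
All offspring are rough.
If the unknown parent were heterozygous (Ff), about half of 23 offspring would be smooth; none are. The unknown parent is most likely homozygous dominant (FF).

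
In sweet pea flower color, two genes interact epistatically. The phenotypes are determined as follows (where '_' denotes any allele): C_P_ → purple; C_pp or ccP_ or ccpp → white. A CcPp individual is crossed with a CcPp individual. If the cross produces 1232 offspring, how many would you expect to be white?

Cross: CcPp × CcPp — consider each gene separately:
C gene: Cc × Cc → 1 CC, 2 Cc, 1 cc → 3 C_ : 1 cc (out of 4)
P gene: Pp × Pp → 1 PP, 2 Pp, 1 pp → 3 P_ : 1 pp (out of 4)
Genotype classes (out of 4 × 4 = 16): C_P_ = 3×3 = 9; C_pp = 3×1 = 3; ccP_ = 1×3 = 3; ccpp = 1×1 = 1
Apply the phenotype rules: C_P_ (9) → purple; C_pp (3) + ccP_ (3) + ccpp (1) → white
Phenotype counts (out of 16): 9 purple, 7 white
white: 7 out of 16 → fraction 7/16
Expected count = 7/16 × 1232 = 539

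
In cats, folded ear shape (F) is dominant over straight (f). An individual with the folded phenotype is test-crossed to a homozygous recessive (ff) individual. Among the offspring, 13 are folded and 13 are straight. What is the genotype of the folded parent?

Test cross: ? × ff
Offspring: 13 folded, 13 straight — approximately 1:1.
A 1:1 ratio in a test cross indicates the unknown parent is heterozygous (Ff).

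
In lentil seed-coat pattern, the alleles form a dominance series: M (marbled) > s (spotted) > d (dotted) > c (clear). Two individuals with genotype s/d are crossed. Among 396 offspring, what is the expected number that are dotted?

Cross: s/d × s/d
Allele dominance: M > s > d > c
Offspring genotypes: 1 s/s, 2 s/d, 1 d/d
Phenotype counts: 3 spotted, 1 dotted
dotted: 1 out of 4 → fraction 1/4
Expected count = 1/4 × 396 = 99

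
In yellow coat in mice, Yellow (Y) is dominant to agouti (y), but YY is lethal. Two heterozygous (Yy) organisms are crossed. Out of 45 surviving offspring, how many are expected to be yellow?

Cross: Yy × Yy
Punnett square offspring (before lethality): 1 YY, 2 Yy, 1 yy
The YY genotype is lethal (embryos die); surviving offspring: 2 Yy, 1 yy
yellow: 2 out of 3 → fraction 2/3
Expected count = 2/3 × 45 = 30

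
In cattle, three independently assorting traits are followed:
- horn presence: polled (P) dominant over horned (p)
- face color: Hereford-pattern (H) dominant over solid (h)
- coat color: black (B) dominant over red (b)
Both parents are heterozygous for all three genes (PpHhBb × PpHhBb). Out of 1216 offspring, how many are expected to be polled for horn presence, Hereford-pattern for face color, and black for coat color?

Trihybrid cross: PpHhBb × PpHhBb
Each trait segregates independently with a 3:1 phenotypic ratio, so each gene contributes 3/4 (dominant) or 1/4 (recessive).
Target: polled (horn presence), Hereford-pattern (face color), black (coat color)
Probability = product of independent per-trait probabilities
= 3/4 × 3/4 × 3/4 = 27/64
Expected count = 27/64 × 1216 = 513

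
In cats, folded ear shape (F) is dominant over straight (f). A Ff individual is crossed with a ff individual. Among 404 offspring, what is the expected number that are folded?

Punnett square for Ff × ff:
Offspring genotypes: 2 Ff, 2 ff
folded: 2, straight: 2
folded: 2 out of 4 → fraction 1/2
Expected count = 1/2 × 404 = 202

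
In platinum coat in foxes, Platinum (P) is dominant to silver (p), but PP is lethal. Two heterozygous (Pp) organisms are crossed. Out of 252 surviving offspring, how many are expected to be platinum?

Cross: Pp × Pp
Punnett square offspring (before lethality): 1 PP, 2 Pp, 1 pp
The PP genotype is lethal (embryos die); surviving offspring: 2 Pp, 1 pp
platinum: 2 out of 3 → fraction 2/3
Expected count = 2/3 × 252 = 168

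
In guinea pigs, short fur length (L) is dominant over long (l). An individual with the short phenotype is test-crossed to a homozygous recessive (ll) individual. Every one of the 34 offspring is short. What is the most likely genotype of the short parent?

Test cross: ? × ll
All offspring are short.
If the unknown parent were heterozygous (Ll), about half of 34 offspring would be long; none are. The unknown parent is most likely homozygous dominant (LL).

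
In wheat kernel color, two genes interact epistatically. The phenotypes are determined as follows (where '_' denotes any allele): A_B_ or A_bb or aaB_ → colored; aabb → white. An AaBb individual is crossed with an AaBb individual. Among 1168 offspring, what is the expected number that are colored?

Cross: AaBb × AaBb — consider each gene separately:
A gene: Aa × Aa → 1 AA, 2 Aa, 1 aa → 3 A_ : 1 aa (out of 4)
B gene: Bb × Bb → 1 BB, 2 Bb, 1 bb → 3 B_ : 1 bb (out of 4)
Genotype classes (out of 4 × 4 = 16): A_B_ = 3×3 = 9; A_bb = 3×1 = 3; aaB_ = 1×3 = 3; aabb = 1×1 = 1
Apply the phenotype rules: A_B_ (9) + A_bb (3) + aaB_ (3) → colored; aabb (1) → white
Phenotype counts (out of 16): 15 colored, 1 white
colored: 15 out of 16 → fraction 15/16
Expected count = 15/16 × 1168 = 1095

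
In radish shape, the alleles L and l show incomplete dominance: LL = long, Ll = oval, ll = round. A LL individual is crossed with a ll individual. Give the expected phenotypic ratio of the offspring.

Punnett square for LL × ll:
Offspring genotypes: 4 Ll
Phenotype counts: 4 oval
Ratio: all oval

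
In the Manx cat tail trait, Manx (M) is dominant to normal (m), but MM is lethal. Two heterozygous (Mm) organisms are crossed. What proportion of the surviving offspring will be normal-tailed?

Cross: Mm × Mm
Punnett square offspring (before lethality): 1 MM, 2 Mm, 1 mm
The MM genotype is lethal (embryos die); surviving offspring: 2 Mm, 1 mm
normal-tailed: 1 out of 3
Probability: 1/3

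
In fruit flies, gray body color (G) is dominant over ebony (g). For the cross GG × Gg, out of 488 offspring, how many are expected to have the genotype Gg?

Punnett square for GG × Gg:
Offspring genotypes: 2 GG, 2 Gg
Total offspring: 4
Count with target: 2
Probability: 2/4 = 1/2
Expected count = 1/2 × 488 = 244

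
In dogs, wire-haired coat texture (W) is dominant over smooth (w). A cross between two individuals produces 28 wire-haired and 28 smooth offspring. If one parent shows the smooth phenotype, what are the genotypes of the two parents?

Observed offspring: 28 wire-haired, 28 smooth
The observed ratio simplifies to 1:1. One parent shows smooth, so its genotype must be ww. A 1:1 offspring split requires the other parent to be heterozygous (Ww).
Parent genotypes: ww × Ww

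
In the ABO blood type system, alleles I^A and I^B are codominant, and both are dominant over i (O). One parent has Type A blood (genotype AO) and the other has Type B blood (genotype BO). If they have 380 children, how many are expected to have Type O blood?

Cross: AO × BO
Possible offspring genotypes: 1 AB, 1 AO, 1 BO, 1 OO
Blood type counts: 1 Type AB, 1 Type A, 1 Type B, 1 Type O
Probability of Type O: 1/4
Expected count = 1/4 × 380 = 95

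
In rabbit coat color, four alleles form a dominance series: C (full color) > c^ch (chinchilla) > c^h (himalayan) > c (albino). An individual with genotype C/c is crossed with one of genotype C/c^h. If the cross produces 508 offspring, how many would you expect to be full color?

Cross: C/c × C/c^h
Allele dominance: C > c^ch > c^h > c
Offspring genotypes: 1 C/C, 1 C/c^h, 1 C/c, 1 c^h/c
Phenotype counts: 3 full color, 1 himalayan
full color: 3 out of 4 → fraction 3/4
Expected count = 3/4 × 508 = 381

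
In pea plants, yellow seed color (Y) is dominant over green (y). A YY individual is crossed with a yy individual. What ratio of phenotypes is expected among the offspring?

Punnett square for YY × yy:
Offspring genotypes: 4 Yy
yellow: 4, green: 0
Ratio: all yellow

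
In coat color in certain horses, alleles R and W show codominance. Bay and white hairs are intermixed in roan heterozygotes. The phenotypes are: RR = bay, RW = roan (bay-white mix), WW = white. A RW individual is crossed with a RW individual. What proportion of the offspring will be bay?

Punnett square for RW × RW:
Offspring genotypes: 1 RR, 2 RW, 1 WW
Phenotype counts: 1 bay, 2 roan (bay-white mix), 1 white
bay: 1 out of 4
Probability: 1/4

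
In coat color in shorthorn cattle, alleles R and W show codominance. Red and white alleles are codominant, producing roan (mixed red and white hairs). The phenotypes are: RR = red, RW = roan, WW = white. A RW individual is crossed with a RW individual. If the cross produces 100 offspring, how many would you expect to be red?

Punnett square for RW × RW:
Offspring genotypes: 1 RR, 2 RW, 1 WW
Phenotype counts: 1 red, 2 roan, 1 white
red: 1 out of 4 → fraction 1/4
Expected count = 1/4 × 100 = 25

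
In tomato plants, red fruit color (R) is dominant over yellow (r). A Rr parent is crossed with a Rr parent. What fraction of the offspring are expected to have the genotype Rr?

Punnett square for Rr × Rr:
Offspring genotypes: 1 RR, 2 Rr, 1 rr
Total offspring: 4
Count with target: 2
Probability: 2/4 = 1/2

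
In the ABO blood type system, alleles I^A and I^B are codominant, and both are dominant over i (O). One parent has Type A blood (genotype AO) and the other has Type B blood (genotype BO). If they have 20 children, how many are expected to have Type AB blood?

Cross: AO × BO
Possible offspring genotypes: 1 AB, 1 AO, 1 BO, 1 OO
Blood type counts: 1 Type AB, 1 Type A, 1 Type B, 1 Type O
Probability of Type AB: 1/4
Expected count = 1/4 × 20 = 5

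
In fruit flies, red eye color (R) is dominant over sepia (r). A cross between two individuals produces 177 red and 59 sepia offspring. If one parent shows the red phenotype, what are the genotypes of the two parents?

Observed offspring: 177 red, 59 sepia
The observed ratio simplifies to 3:1. Sepia (rr) offspring appear, so each parent must contribute one r allele. The parent stated to show red carries R, so it is Rr. The other parent is then either Rr or rr: Rr × rr would give a 1:1 split, whereas Rr × Rr gives 3:1 — matching the data. So both parents are heterozygous (Rr × Rr).
Parent genotypes: Rr × Rr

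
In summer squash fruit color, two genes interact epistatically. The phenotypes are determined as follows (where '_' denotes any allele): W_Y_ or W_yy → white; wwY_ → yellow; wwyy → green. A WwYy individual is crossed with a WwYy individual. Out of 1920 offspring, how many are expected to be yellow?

Cross: WwYy × WwYy — consider each gene separately:
W gene: Ww × Ww → 1 WW, 2 Ww, 1 ww → 3 W_ : 1 ww (out of 4)
Y gene: Yy × Yy → 1 YY, 2 Yy, 1 yy → 3 Y_ : 1 yy (out of 4)
Genotype classes (out of 4 × 4 = 16): W_Y_ = 3×3 = 9; W_yy = 3×1 = 3; wwY_ = 1×3 = 3; wwyy = 1×1 = 1
Apply the phenotype rules: W_Y_ (9) + W_yy (3) → white; wwY_ (3) → yellow; wwyy (1) → green
Phenotype counts (out of 16): 12 white, 3 yellow, 1 green
yellow: 3 out of 16 → fraction 3/16
Expected count = 3/16 × 1920 = 360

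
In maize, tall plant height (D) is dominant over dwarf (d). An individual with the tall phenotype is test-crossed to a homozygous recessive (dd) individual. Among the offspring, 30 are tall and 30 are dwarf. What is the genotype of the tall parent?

Test cross: ? × dd
Offspring: 30 tall, 30 dwarf — approximately 1:1.
A 1:1 ratio in a test cross indicates the unknown parent is heterozygous (Dd).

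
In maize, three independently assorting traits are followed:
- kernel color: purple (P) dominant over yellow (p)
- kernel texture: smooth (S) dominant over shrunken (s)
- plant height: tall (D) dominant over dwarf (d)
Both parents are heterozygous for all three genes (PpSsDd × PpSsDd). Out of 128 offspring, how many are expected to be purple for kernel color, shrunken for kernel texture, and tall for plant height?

Trihybrid cross: PpSsDd × PpSsDd
Each trait segregates independently with a 3:1 phenotypic ratio, so each gene contributes 3/4 (dominant) or 1/4 (recessive).
Target: purple (kernel color), shrunken (kernel texture), tall (plant height)
Probability = product of independent per-trait probabilities
= 3/4 × 1/4 × 3/4 = 9/64
Expected count = 9/64 × 128 = 18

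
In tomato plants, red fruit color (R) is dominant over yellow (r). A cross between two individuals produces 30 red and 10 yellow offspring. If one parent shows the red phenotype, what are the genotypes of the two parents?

Observed offspring: 30 red, 10 yellow
The observed ratio simplifies to 3:1. Yellow (rr) offspring appear, so each parent must contribute one r allele. The parent stated to show red carries R, so it is Rr. The other parent is then either Rr or rr: Rr × rr would give a 1:1 split, whereas Rr × Rr gives 3:1 — matching the data. So both parents are heterozygous (Rr × Rr).
Parent genotypes: Rr × Rr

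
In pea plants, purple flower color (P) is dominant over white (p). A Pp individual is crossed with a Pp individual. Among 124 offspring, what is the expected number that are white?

Punnett square for Pp × Pp:
Offspring genotypes: 1 PP, 2 Pp, 1 pp
purple: 3, white: 1
white: 1 out of 4 → fraction 1/4
Expected count = 1/4 × 124 = 31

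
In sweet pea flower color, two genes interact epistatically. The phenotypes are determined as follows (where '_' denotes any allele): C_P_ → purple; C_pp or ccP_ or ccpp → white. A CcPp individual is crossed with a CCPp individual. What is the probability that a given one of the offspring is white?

Cross: CcPp × CCPp — consider each gene separately:
C gene: Cc × CC → 2 CC, 2 Cc → 4 C_ (out of 4)
P gene: Pp × Pp → 1 PP, 2 Pp, 1 pp → 3 P_ : 1 pp (out of 4)
Genotype classes (out of 4 × 4 = 16): C_P_ = 4×3 = 12; C_pp = 4×1 = 4
Apply the phenotype rules: C_P_ (12) → purple; C_pp (4) → white
Phenotype counts (out of 16): 12 purple, 4 white
white: 4 out of 16
Probability: 4/16 = 1/4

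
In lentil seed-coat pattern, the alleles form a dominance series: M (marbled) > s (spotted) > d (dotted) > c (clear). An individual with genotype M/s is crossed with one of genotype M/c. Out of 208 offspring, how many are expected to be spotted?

Cross: M/s × M/c
Allele dominance: M > s > d > c
Offspring genotypes: 1 M/M, 1 M/c, 1 M/s, 1 s/c
Phenotype counts: 3 marbled, 1 spotted
spotted: 1 out of 4 → fraction 1/4
Expected count = 1/4 × 208 = 52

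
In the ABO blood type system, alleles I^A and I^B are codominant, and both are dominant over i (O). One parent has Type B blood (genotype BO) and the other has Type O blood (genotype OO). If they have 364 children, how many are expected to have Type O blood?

Cross: BO × OO
Possible offspring genotypes: 2 BO, 2 OO
Blood type counts: 2 Type B, 2 Type O
Probability of Type O: 2/4 = 1/2
Expected count = 1/2 × 364 = 182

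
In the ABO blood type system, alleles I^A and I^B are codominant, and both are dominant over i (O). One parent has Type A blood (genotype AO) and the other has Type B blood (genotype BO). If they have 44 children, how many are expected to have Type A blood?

Cross: AO × BO
Possible offspring genotypes: 1 AB, 1 AO, 1 BO, 1 OO
Blood type counts: 1 Type AB, 1 Type A, 1 Type B, 1 Type O
Probability of Type A: 1/4
Expected count = 1/4 × 44 = 11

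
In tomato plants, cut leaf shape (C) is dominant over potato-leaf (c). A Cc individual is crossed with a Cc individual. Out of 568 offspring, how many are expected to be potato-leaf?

Punnett square for Cc × Cc:
Offspring genotypes: 1 CC, 2 Cc, 1 cc
cut: 3, potato-leaf: 1
potato-leaf: 1 out of 4 → fraction 1/4
Expected count = 1/4 × 568 = 142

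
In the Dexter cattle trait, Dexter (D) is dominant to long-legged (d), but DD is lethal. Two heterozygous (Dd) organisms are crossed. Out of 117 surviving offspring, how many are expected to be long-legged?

Cross: Dd × Dd
Punnett square offspring (before lethality): 1 DD, 2 Dd, 1 dd
The DD genotype is lethal (embryos die); surviving offspring: 2 Dd, 1 dd
long-legged: 1 out of 3 → fraction 1/3
Expected count = 1/3 × 117 = 39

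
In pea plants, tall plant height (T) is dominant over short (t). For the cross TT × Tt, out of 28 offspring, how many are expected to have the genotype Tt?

Punnett square for TT × Tt:
Offspring genotypes: 2 TT, 2 Tt
Total offspring: 4
Count with target: 2
Probability: 2/4 = 1/2
Expected count = 1/2 × 28 = 14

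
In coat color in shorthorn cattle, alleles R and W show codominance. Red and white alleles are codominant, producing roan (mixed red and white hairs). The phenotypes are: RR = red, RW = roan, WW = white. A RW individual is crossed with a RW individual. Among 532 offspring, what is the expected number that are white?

Punnett square for RW × RW:
Offspring genotypes: 1 RR, 2 RW, 1 WW
Phenotype counts: 1 red, 2 roan, 1 white
white: 1 out of 4 → fraction 1/4
Expected count = 1/4 × 532 = 133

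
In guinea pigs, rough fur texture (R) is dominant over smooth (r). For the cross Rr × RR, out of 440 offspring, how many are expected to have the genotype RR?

Punnett square for Rr × RR:
Offspring genotypes: 2 RR, 2 Rr
Total offspring: 4
Count with target: 2
Probability: 2/4 = 1/2
Expected count = 1/2 × 440 = 220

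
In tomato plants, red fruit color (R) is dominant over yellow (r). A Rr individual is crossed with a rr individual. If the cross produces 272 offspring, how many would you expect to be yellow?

Punnett square for Rr × rr:
Offspring genotypes: 2 Rr, 2 rr
red: 2, yellow: 2
yellow: 2 out of 4 → fraction 1/2
Expected count = 1/2 × 272 = 136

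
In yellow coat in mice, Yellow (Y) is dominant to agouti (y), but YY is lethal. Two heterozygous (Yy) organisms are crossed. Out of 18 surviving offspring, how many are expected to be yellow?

Cross: Yy × Yy
Punnett square offspring (before lethality): 1 YY, 2 Yy, 1 yy
The YY genotype is lethal (embryos die); surviving offspring: 2 Yy, 1 yy
yellow: 2 out of 3 → fraction 2/3
Expected count = 2/3 × 18 = 12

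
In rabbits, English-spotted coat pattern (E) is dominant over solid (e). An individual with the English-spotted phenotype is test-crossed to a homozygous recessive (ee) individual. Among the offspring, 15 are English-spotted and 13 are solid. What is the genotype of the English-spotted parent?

Test cross: ? × ee
Offspring: 15 English-spotted, 13 solid — approximately 1:1.
A 1:1 ratio in a test cross indicates the unknown parent is heterozygous (Ee).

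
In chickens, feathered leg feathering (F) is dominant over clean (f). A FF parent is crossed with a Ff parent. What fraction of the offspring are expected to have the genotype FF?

Punnett square for FF × Ff:
Offspring genotypes: 2 FF, 2 Ff
Total offspring: 4
Count with target: 2
Probability: 2/4 = 1/2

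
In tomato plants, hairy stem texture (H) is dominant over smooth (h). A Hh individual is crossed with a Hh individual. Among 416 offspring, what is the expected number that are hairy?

Punnett square for Hh × Hh:
Offspring genotypes: 1 HH, 2 Hh, 1 hh
hairy: 3, smooth: 1
hairy: 3 out of 4 → fraction 3/4
Expected count = 3/4 × 416 = 312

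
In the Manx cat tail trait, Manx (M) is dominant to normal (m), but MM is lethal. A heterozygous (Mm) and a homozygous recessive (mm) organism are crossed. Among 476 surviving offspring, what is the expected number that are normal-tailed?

Cross: Mm × mm
Punnett square offspring (before lethality): 2 Mm, 2 mm
No MM offspring are produced in this cross.
normal-tailed: 2 out of 4 → fraction 1/2
Expected count = 1/2 × 476 = 238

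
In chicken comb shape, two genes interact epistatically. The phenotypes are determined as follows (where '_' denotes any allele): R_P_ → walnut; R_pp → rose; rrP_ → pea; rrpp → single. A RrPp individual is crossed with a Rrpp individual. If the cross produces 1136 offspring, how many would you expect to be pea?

Cross: RrPp × Rrpp — consider each gene separately:
R gene: Rr × Rr → 1 RR, 2 Rr, 1 rr → 3 R_ : 1 rr (out of 4)
P gene: Pp × pp → 2 Pp, 2 pp → 2 P_ : 2 pp (out of 4)
Genotype classes (out of 4 × 4 = 16): R_P_ = 3×2 = 6; R_pp = 3×2 = 6; rrP_ = 1×2 = 2; rrpp = 1×2 = 2
Apply the phenotype rules: R_P_ (6) → walnut; R_pp (6) → rose; rrP_ (2) → pea; rrpp (2) → single
Phenotype counts (out of 16): 6 walnut, 6 rose, 2 pea, 2 single
pea: 2 out of 16 → fraction 1/8
Expected count = 1/8 × 1136 = 142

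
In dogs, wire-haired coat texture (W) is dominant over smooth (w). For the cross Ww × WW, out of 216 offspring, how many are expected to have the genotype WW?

Punnett square for Ww × WW:
Offspring genotypes: 2 WW, 2 Ww
Total offspring: 4
Count with target: 2
Probability: 2/4 = 1/2
Expected count = 1/2 × 216 = 108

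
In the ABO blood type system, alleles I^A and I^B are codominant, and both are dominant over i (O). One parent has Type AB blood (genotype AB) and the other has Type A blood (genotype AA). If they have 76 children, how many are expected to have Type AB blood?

Cross: AB × AA
Possible offspring genotypes: 2 AA, 2 AB
Blood type counts: 2 Type A, 2 Type AB
Probability of Type AB: 2/4 = 1/2
Expected count = 1/2 × 76 = 38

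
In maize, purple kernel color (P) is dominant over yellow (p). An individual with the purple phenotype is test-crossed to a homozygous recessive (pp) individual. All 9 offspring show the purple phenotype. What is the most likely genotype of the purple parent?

Test cross: ? × pp
All offspring are purple.
If the unknown parent were heterozygous (Pp), about half of 9 offspring would be yellow; none are. The unknown parent is most likely homozygous dominant (PP).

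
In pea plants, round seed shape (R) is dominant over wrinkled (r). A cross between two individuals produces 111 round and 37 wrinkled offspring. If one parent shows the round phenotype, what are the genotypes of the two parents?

Observed offspring: 111 round, 37 wrinkled
The observed ratio simplifies to 3:1. Wrinkled (rr) offspring appear, so each parent must contribute one r allele. The parent stated to show round carries R, so it is Rr. The other parent is then either Rr or rr: Rr × rr would give a 1:1 split, whereas Rr × Rr gives 3:1 — matching the data. So both parents are heterozygous (Rr × Rr).
Parent genotypes: Rr × Rr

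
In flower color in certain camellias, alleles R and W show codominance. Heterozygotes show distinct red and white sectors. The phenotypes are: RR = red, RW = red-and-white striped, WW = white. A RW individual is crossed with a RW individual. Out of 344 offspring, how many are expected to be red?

Punnett square for RW × RW:
Offspring genotypes: 1 RR, 2 RW, 1 WW
Phenotype counts: 1 red, 2 red-and-white striped, 1 white
red: 1 out of 4 → fraction 1/4
Expected count = 1/4 × 344 = 86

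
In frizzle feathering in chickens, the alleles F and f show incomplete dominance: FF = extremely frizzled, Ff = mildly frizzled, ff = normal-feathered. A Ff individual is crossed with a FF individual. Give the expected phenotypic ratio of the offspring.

Punnett square for Ff × FF:
Offspring genotypes: 2 FF, 2 Ff
Phenotype counts: 2 extremely frizzled, 2 mildly frizzled
Ratio: 1 extremely frizzled : 1 mildly frizzled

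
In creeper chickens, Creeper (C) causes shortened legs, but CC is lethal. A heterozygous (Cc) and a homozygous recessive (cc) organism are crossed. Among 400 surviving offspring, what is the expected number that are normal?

Cross: Cc × cc
Punnett square offspring (before lethality): 2 Cc, 2 cc
No CC offspring are produced in this cross.
normal: 2 out of 4 → fraction 1/2
Expected count = 1/2 × 400 = 200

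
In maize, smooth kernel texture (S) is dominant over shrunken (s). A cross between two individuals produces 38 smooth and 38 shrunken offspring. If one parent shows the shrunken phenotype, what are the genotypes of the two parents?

Observed offspring: 38 smooth, 38 shrunken
The observed ratio simplifies to 1:1. One parent shows shrunken, so its genotype must be ss. A 1:1 offspring split requires the other parent to be heterozygous (Ss).
Parent genotypes: ss × Ss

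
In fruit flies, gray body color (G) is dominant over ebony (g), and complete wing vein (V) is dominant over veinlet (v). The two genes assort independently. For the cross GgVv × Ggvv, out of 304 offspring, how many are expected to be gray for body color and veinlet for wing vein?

Dihybrid cross GgVv × Ggvv — consider each gene separately:
body color: Gg × Gg → 1 GG, 2 Gg, 1 gg → 3 G_ : 1 gg (out of 4)
wing vein: Vv × vv → 2 Vv, 2 vv → 2 V_ : 2 vv (out of 4)
Looking for: gray (G_) and veinlet (vv)
P(gray) = 3/4, P(veinlet) = 2/4
P(both) = 3/4 × 2/4 = 6/16 = 3/8
Expected count = 3/8 × 304 = 114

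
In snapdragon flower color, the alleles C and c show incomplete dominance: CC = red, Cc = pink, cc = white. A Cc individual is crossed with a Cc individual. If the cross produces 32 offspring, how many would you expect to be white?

Punnett square for Cc × Cc:
Offspring genotypes: 1 CC, 2 Cc, 1 cc
Phenotype counts: 1 red, 2 pink, 1 white
white: 1 out of 4 → fraction 1/4
Expected count = 1/4 × 32 = 8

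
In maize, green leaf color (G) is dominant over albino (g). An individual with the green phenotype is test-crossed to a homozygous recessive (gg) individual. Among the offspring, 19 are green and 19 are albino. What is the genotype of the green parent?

Test cross: ? × gg
Offspring: 19 green, 19 albino — approximately 1:1.
A 1:1 ratio in a test cross indicates the unknown parent is heterozygous (Gg).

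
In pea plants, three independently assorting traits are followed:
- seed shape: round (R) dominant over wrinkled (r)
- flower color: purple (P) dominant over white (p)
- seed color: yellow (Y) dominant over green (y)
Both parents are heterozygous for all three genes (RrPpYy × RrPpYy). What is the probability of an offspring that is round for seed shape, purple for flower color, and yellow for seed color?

Trihybrid cross: RrPpYy × RrPpYy
Each trait segregates independently with a 3:1 phenotypic ratio, so each gene contributes 3/4 (dominant) or 1/4 (recessive).
Target: round (seed shape), purple (flower color), yellow (seed color)
Probability = product of independent per-trait probabilities
= 3/4 × 3/4 × 3/4 = 27/64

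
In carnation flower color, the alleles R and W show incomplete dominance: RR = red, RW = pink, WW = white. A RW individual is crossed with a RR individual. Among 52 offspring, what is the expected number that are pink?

Punnett square for RW × RR:
Offspring genotypes: 2 RR, 2 RW
Phenotype counts: 2 red, 2 pink
pink: 2 out of 4 → fraction 1/2
Expected count = 1/2 × 52 = 26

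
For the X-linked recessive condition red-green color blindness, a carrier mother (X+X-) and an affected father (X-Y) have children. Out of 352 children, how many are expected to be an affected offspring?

Cross: X+X- × X-Y
Offspring: 1 X+X-, 1 X+Y, 1 X-X-, 1 X-Y
Probability of an affected offspring: 2/4 = 1/2
Expected count = 1/2 × 352 = 176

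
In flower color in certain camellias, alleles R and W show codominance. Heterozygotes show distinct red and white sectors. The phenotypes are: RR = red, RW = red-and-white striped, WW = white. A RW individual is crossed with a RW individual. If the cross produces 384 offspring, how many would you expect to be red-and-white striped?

Punnett square for RW × RW:
Offspring genotypes: 1 RR, 2 RW, 1 WW
Phenotype counts: 1 red, 2 red-and-white striped, 1 white
red-and-white striped: 2 out of 4 → fraction 1/2
Expected count = 1/2 × 384 = 192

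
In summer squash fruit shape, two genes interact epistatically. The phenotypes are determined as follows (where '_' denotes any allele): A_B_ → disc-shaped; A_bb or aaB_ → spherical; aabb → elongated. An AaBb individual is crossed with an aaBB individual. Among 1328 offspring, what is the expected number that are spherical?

Cross: AaBb × aaBB — consider each gene separately:
A gene: Aa × aa → 2 Aa, 2 aa → 2 A_ : 2 aa (out of 4)
B gene: Bb × BB → 2 BB, 2 Bb → 4 B_ (out of 4)
Genotype classes (out of 4 × 4 = 16): A_B_ = 2×4 = 8; aaB_ = 2×4 = 8
Apply the phenotype rules: A_B_ (8) → disc-shaped; aaB_ (8) → spherical
Phenotype counts (out of 16): 8 disc-shaped, 8 spherical
spherical: 8 out of 16 → fraction 1/2
Expected count = 1/2 × 1328 = 664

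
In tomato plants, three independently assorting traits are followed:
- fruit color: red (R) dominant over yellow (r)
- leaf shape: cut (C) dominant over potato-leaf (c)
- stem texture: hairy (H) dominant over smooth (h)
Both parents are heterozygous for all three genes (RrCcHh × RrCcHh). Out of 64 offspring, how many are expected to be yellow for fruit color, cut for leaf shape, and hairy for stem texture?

Trihybrid cross: RrCcHh × RrCcHh
Each trait segregates independently with a 3:1 phenotypic ratio, so each gene contributes 3/4 (dominant) or 1/4 (recessive).
Target: yellow (fruit color), cut (leaf shape), hairy (stem texture)
Probability = product of independent per-trait probabilities
= 1/4 × 3/4 × 3/4 = 9/64
Expected count = 9/64 × 64 = 9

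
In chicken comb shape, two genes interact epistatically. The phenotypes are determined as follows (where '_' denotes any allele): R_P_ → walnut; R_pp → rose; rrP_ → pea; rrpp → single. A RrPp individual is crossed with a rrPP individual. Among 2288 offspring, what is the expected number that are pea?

Cross: RrPp × rrPP — consider each gene separately:
R gene: Rr × rr → 2 Rr, 2 rr → 2 R_ : 2 rr (out of 4)
P gene: Pp × PP → 2 PP, 2 Pp → 4 P_ (out of 4)
Genotype classes (out of 4 × 4 = 16): R_P_ = 2×4 = 8; rrP_ = 2×4 = 8
Apply the phenotype rules: R_P_ (8) → walnut; rrP_ (8) → pea
Phenotype counts (out of 16): 8 walnut, 8 pea
pea: 8 out of 16 → fraction 1/2
Expected count = 1/2 × 2288 = 1144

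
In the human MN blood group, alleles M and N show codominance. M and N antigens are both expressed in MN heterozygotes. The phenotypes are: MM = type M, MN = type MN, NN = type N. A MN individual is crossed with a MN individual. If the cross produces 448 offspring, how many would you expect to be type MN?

Punnett square for MN × MN:
Offspring genotypes: 1 MM, 2 MN, 1 NN
Phenotype counts: 1 type M, 2 type MN, 1 type N
type MN: 2 out of 4 → fraction 1/2
Expected count = 1/2 × 448 = 224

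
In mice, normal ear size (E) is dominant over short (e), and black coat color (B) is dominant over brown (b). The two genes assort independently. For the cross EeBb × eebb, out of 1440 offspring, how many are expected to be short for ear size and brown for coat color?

Dihybrid cross EeBb × eebb — consider each gene separately:
ear size: Ee × ee → 2 Ee, 2 ee → 2 E_ : 2 ee (out of 4)
coat color: Bb × bb → 2 Bb, 2 bb → 2 B_ : 2 bb (out of 4)
Looking for: short (ee) and brown (bb)
P(short) = 2/4, P(brown) = 2/4
P(both) = 2/4 × 2/4 = 4/16 = 1/4
Expected count = 1/4 × 1440 = 360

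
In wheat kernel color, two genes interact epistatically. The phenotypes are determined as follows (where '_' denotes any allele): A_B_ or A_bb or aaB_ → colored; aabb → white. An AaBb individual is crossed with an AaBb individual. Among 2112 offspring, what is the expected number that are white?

Cross: AaBb × AaBb — consider each gene separately:
A gene: Aa × Aa → 1 AA, 2 Aa, 1 aa → 3 A_ : 1 aa (out of 4)
B gene: Bb × Bb → 1 BB, 2 Bb, 1 bb → 3 B_ : 1 bb (out of 4)
Genotype classes (out of 4 × 4 = 16): A_B_ = 3×3 = 9; A_bb = 3×1 = 3; aaB_ = 1×3 = 3; aabb = 1×1 = 1
Apply the phenotype rules: A_B_ (9) + A_bb (3) + aaB_ (3) → colored; aabb (1) → white
Phenotype counts (out of 16): 15 colored, 1 white
white: 1 out of 16 → fraction 1/16
Expected count = 1/16 × 2112 = 132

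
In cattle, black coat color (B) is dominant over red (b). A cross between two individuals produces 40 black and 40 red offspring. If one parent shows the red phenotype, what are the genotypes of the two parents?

Observed offspring: 40 black, 40 red
The observed ratio simplifies to 1:1. One parent shows red, so its genotype must be bb. A 1:1 offspring split requires the other parent to be heterozygous (Bb).
Parent genotypes: bb × Bb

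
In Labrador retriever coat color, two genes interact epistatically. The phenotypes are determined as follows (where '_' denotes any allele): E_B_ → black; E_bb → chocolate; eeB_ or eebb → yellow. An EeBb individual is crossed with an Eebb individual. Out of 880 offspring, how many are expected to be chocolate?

Cross: EeBb × Eebb — consider each gene separately:
E gene: Ee × Ee → 1 EE, 2 Ee, 1 ee → 3 E_ : 1 ee (out of 4)
B gene: Bb × bb → 2 Bb, 2 bb → 2 B_ : 2 bb (out of 4)
Genotype classes (out of 4 × 4 = 16): E_B_ = 3×2 = 6; E_bb = 3×2 = 6; eeB_ = 1×2 = 2; eebb = 1×2 = 2
Apply the phenotype rules: E_B_ (6) → black; E_bb (6) → chocolate; eeB_ (2) + eebb (2) → yellow
Phenotype counts (out of 16): 6 black, 6 chocolate, 4 yellow
chocolate: 6 out of 16 → fraction 3/8
Expected count = 3/8 × 880 = 330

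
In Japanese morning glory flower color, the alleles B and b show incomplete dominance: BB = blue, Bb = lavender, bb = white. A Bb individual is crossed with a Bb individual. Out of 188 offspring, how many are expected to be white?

Punnett square for Bb × Bb:
Offspring genotypes: 1 BB, 2 Bb, 1 bb
Phenotype counts: 1 blue, 2 lavender, 1 white
white: 1 out of 4 → fraction 1/4
Expected count = 1/4 × 188 = 47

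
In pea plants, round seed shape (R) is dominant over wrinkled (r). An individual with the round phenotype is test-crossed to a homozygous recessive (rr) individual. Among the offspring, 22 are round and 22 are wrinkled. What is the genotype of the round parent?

Test cross: ? × rr
Offspring: 22 round, 22 wrinkled — approximately 1:1.
A 1:1 ratio in a test cross indicates the unknown parent is heterozygous (Rr).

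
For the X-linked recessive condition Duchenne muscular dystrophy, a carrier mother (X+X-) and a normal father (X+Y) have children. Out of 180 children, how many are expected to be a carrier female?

Cross: X+X- × X+Y
Offspring: 1 X+X+, 1 X+Y, 1 X+X-, 1 X-Y
Probability of a carrier female: 1/4
Expected count = 1/4 × 180 = 45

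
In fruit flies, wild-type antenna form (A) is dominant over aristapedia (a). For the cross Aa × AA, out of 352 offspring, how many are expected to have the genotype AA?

Punnett square for Aa × AA:
Offspring genotypes: 2 AA, 2 Aa
Total offspring: 4
Count with target: 2
Probability: 2/4 = 1/2
Expected count = 1/2 × 352 = 176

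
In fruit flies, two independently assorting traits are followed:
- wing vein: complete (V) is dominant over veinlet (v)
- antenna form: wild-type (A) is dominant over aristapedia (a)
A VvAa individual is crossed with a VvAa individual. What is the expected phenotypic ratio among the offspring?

Dihybrid cross VvAa × VvAa — consider each gene separately:
wing vein: Vv × Vv → 1 VV, 2 Vv, 1 vv → 3 V_ : 1 vv (out of 4)
antenna form: Aa × Aa → 1 AA, 2 Aa, 1 aa → 3 A_ : 1 aa (out of 4)
Combine (counts out of 4 × 4 = 16): complete/wild-type (V_A_) = 3×3 = 9; complete/aristapedia (V_aa) = 3×1 = 3; veinlet/wild-type (vvA_) = 1×3 = 3; veinlet/aristapedia (vvaa) = 1×1 = 1
Phenotype counts (out of 16): 9 complete/wild-type, 3 complete/aristapedia, 3 veinlet/wild-type, 1 veinlet/aristapedia
Ratio: 9 complete/wild-type : 3 complete/aristapedia : 3 veinlet/wild-type : 1 veinlet/aristapedia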